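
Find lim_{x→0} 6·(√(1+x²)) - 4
Direct substitution at x = 0 gives 2.

Final answer: 2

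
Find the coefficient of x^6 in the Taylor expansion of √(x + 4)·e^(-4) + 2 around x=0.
Expand to order 6: √(x + 4)·e^(-4) + 2 = -21·x^6·e^(-4)/2097152 + 7·x^5·e^(-4)/131072 - 5·x^4·e^(-4)/16384 + x^3·e^(-4)/512 - x^2·e^(-4)/64 + x·e^(-4)/4 + 2·e^(-4) + 2 + O(x^7).
The coefficient of x^6 is -21·e^(-4)/2097152.

Final answer: -21·e^(-4)/2097152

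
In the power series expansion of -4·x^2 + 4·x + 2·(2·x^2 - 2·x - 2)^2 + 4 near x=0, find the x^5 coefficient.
Expand to order 5: -4·x^2 + 4·x + 2·(2·x^2 - 2·x - 2)^2 + 4 = 8·x^4 - 16·x^3 - 12·x^2 + 20·x + 12 + O(x^6).
The coefficient of x^5 is 0.

Final answer: 0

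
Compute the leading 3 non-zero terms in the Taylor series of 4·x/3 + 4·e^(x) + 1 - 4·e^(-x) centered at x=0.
4·x^3/3 + 28·x/3 + 1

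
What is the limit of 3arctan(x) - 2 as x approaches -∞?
Evaluate the dominant behaviour as x → -∞; each term tends to a finite value or vanishes.
Limit = -3·π/2 - 2.

Final answer: -3·π/2 - 2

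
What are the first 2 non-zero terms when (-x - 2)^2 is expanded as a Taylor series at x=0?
4·x + 4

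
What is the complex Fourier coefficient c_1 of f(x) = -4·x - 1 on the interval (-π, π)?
Compute the real Fourier coefficients first: a_1 = 0, b_1 = -8.
Then c_1 = (a_1 − i·b_1)/2 = 4·i.

Final answer: 4·i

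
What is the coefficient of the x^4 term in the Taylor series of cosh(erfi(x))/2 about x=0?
Expand to order 4: cosh(erfi(x))/2 = x^4·(1/(3·π^2) + 2/(3·π)) + x^2/π + 1/2 + O(x^5).
The coefficient of x^4 is 1/(3·π^2) + 2/(3·π).

Final answer: 1/(3·π^2) + 2/(3·π)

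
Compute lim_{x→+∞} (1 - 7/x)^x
As x → +∞: this is the defining limit (1 - 7/x)^x → e^(-7).
Limit = e^(-7).

Final answer: e^(-7)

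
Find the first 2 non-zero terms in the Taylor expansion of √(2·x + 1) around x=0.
x + 1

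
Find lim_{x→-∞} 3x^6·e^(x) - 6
The product is a 0·∞ indeterminate form at x → -∞.
Rewrite the product as 3x^6 / e^(-x) (an ∞/∞ form) and apply L'Hôpital, or use the standard hierarchy e^(|x|) ≫ |x^6| as x → -∞.
The indeterminate product → 0, so the limit = -6.

Final answer: -6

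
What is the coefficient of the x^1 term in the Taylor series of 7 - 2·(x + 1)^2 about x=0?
Expand to order 1: 7 - 2·(x + 1)^2 = 5 - 4·x + O(x^2).
The coefficient of x^1 is -4.

Final answer: -4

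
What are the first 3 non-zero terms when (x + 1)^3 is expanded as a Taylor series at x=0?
3·x^2 + 3·x + 1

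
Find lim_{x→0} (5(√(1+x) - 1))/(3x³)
Both numerator and denominator → 0 as x → 0; this is a 0/0 indeterminate form.
Expand each to leading order near x = 0: numerator ~ 5·x/2, denominator ~ 3·x^3.
The limit of the ratio is ∞.

Final answer: ∞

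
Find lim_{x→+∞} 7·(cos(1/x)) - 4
Evaluate the dominant behaviour as x → +∞; each term tends to a finite value or vanishes.
Limit = 3.

Final answer: 3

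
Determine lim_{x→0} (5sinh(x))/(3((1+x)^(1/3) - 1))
Both numerator and denominator → 0 as x → 0; this is a 0/0 indeterminate form.
Expand each to leading order near x = 0: numerator ~ 5·x, denominator ~ x.
The limit of the ratio is 5.

Final answer: 5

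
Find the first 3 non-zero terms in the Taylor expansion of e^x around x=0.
x^2/2 + x + 1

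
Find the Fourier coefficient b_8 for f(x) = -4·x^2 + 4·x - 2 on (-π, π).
b_8 = (1/π) ∫_{-π}^{π} f(x)·sin(8x) dx.
Evaluate the integral (use parity and integration by parts as needed): b_8 = -1.

Final answer: -1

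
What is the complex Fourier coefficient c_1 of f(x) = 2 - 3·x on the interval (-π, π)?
Compute the real Fourier coefficients first: a_1 = 0, b_1 = -6.
Then c_1 = (a_1 − i·b_1)/2 = 3·i.

Final answer: 3·i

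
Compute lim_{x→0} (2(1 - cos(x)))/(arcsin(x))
Both numerator and denominator → 0 as x → 0; this is a 0/0 indeterminate form.
Expand each to leading order near x = 0: numerator ~ x^2, denominator ~ x.
The limit of the ratio is 0.

Final answer: 0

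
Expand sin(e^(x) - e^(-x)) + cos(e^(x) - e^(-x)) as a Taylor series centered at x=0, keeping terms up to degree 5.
-23·x^5/60 - x^3 - 2·x^2 + 2·x + 1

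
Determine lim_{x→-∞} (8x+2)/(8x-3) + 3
Evaluate the dominant behaviour as x → -∞; each term tends to a finite value or vanishes.
Limit = 4.

Final answer: 4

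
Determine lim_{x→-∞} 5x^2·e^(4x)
This is a 0·∞ indeterminate form at x → -∞.
Rewrite the product as 5x^2 / e^(-4x) (an ∞/∞ form) and apply L'Hôpital, or use the standard hierarchy e^(4|x|) ≫ |x^2| as x → -∞.
The indeterminate product → 0, so the limit = 0.

Final answer: 0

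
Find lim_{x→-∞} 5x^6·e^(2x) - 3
The product is a 0·∞ indeterminate form at x → -∞.
Rewrite the product as 5x^6 / e^(-2x) (an ∞/∞ form) and apply L'Hôpital, or use the standard hierarchy e^(2|x|) ≫ |x^6| as x → -∞.
The indeterminate product → 0, so the limit = -3.

Final answer: -3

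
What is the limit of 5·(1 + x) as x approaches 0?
Direct substitution at x = 0 gives 5.

Final answer: 5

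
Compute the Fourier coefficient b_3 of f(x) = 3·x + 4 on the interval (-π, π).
b_3 = (1/π) ∫_{-π}^{π} f(x)·sin(3x) dx.
Evaluate the integral (use parity and integration by parts as needed): b_3 = 2.

Final answer: 2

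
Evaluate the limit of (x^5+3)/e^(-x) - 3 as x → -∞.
The quotient is an ∞/∞ indeterminate form as x → -∞.
Compare growth rates of the dominant terms (exponentials ≫ polynomials ≫ logarithms), or apply L'Hôpital's rule; the quotient → 0.
Adding the constant: 0 - 3 = -3. Limit = -3.

Final answer: -3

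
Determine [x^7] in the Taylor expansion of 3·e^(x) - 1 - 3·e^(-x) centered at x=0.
Expand to order 7: 3·e^(x) - 1 - 3·e^(-x) = x^7/840 + x^5/20 + x^3 + 6·x - 1 + O(x^8).
The coefficient of x^7 is 1/840.

Final answer: 1/840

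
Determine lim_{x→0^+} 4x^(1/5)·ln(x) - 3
The product is a 0·∞ indeterminate form at x → 0⁺.
Rewrite the product as 4·ln(x) / x^(-1/5) and apply L'Hôpital, or use the standard hierarchy x^(-1/5) ≫ |ln x| as x → 0⁺.
The indeterminate product → 0, so the limit = -3.

Final answer: -3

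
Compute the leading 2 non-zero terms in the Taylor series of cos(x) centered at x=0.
1 - x^2/2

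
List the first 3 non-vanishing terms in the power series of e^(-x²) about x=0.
x^4/2 - x^2 + 1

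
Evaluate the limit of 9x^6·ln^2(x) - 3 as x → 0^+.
The product is a 0·∞ indeterminate form at x → 0⁺.
Rewrite the product as 9·ln^2(x) / x^(-6) and apply L'Hôpital, or use the standard hierarchy x^(-6) ≫ |ln x|^2 as x → 0⁺.
The indeterminate product → 0, so the limit = -3.

Final answer: -3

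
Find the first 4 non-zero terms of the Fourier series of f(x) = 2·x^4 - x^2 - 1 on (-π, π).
(100 - 16·π^2)·cos(x) + (-7 + 4·π^2)·cos(2·x) + (44/27 - 16·π^2/9)·cos(3·x) - π^2/3 - 1 + 2·π^4/5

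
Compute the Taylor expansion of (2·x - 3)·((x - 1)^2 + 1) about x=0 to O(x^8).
2·x^3 - 7·x^2 + 10·x - 6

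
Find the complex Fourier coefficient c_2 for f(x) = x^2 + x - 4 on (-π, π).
Compute the real Fourier coefficients first: a_2 = 1, b_2 = -1.
Then c_2 = (a_2 − i·b_2)/2 = 1/2 + i/2.

Final answer: 1/2 + i/2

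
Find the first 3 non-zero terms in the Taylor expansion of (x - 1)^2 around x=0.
x^2 - 2·x + 1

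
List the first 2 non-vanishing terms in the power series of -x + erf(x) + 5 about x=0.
x·(-1 + 2/√(π)) + 5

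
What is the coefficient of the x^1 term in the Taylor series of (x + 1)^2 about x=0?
Expand to order 1: (x + 1)^2 = 2·x + 1 + O(x^2).
The coefficient of x^1 is 2.

Final answer: 2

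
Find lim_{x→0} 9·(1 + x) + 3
Direct substitution at x = 0 gives 12.

Final answer: 12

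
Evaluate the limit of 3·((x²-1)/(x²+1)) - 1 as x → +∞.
Evaluate the dominant behaviour as x → +∞; each term tends to a finite value or vanishes.
Limit = 2.

Final answer: 2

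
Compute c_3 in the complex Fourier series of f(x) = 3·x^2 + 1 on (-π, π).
Compute the real Fourier coefficients first: a_3 = -4/3, b_3 = 0.
Then c_3 = (a_3 − i·b_3)/2 = -2/3.

Final answer: -2/3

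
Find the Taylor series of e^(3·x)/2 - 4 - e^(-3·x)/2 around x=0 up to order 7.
243·x^7/560 + 81·x^5/40 + 9·x^3/2 + 3·x - 4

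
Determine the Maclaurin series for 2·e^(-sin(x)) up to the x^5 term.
2·x^5/15 - x^4/4 + x^2 - 2·x + 2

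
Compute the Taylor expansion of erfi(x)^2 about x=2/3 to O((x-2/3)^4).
erfi(2/3)^2 + 4·e^(4/9)·erfi(2/3)·(x - 2/3)/√(π) + (8·π·e^(4/9)·erfi(2/3) + 12·√(π)·e^(8/9))·(x - 2/3)^2/(3·π^(3/2)) + (68·π·e^(4/9)·erfi(2/3) + 144·√(π)·e^(8/9))·(x - 2/3)^3/(27·π^(3/2))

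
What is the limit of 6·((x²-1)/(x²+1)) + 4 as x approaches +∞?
Evaluate the dominant behaviour as x → +∞; each term tends to a finite value or vanishes.
Limit = 10.

Final answer: 10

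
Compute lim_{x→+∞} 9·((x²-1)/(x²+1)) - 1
Evaluate the dominant behaviour as x → +∞; each term tends to a finite value or vanishes.
Limit = 8.

Final answer: 8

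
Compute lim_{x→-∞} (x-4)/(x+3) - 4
Evaluate the dominant behaviour as x → -∞; each term tends to a finite value or vanishes.
Limit = -3.

Final answer: -3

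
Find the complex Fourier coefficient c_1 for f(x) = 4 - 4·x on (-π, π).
Compute the real Fourier coefficients first: a_1 = 0, b_1 = -8.
Then c_1 = (a_1 − i·b_1)/2 = 4·i.

Final answer: 4·i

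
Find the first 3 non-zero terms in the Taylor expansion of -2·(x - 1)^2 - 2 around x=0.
-2·x^2 + 4·x - 4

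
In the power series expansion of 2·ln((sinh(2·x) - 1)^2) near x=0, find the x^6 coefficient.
Expand to order 6: 2·ln((sinh(2·x) - 1)^2) = -4096·x^6/45 - 48·x^5 - 80·x^4/3 - 16·x^3 - 8·x^2 - 8·x + O(x^7).
The coefficient of x^6 is -4096/45.

Final answer: -4096/45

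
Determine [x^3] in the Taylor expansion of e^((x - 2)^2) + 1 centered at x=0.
Expand to order 3: e^((x - 2)^2) + 1 = -44·x^3·e^(4)/3 + 9·x^2·e^(4) - 4·x·e^(4) + 1 + e^(4) + O(x^4).
The coefficient of x^3 is -44·e^(4)/3.

Final answer: -44·e^(4)/3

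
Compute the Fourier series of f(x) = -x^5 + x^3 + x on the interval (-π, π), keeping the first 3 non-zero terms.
(-250 - 2·π^4 + 42·π^2)·sin(x) + (-6·π^2 + 8 + π^4)·sin(2·x) + (-2·π^4/3 - 62/81 + 58·π^2/27)·sin(3·x)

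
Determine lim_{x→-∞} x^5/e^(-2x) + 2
The quotient is an ∞/∞ indeterminate form as x → -∞.
Compare growth rates of the dominant terms (exponentials ≫ polynomials ≫ logarithms), or apply L'Hôpital's rule; the quotient → 0.
Adding the constant: 0 + 2 = 2. Limit = 2.

Final answer: 2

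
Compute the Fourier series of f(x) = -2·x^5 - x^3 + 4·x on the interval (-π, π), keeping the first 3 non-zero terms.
(-460 - 4·π^4 + 78·π^2)·sin(x) + (-9·π^2 + 19/2 + 2·π^4)·sin(2·x) + (-4·π^4/3 + 92/81 + 62·π^2/27)·sin(3·x)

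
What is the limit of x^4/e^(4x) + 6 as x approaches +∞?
The quotient is an ∞/∞ indeterminate form as x → +∞.
The exponential denominator e^(4x) dominates the polynomial numerator (e^x ≫ x^4 as x → ∞), so the quotient → 0.
Adding the constant: 0 + 6 = 6. Limit = 6.

Final answer: 6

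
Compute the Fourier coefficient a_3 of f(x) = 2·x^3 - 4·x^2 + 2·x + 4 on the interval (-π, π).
a_3 = (1/π) ∫_{-π}^{π} f(x)·cos(3x) dx.
Evaluate the integral (use parity and integration by parts as needed): a_3 = 16/9.

Final answer: 16/9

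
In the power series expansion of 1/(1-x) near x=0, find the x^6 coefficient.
Expand to order 6: 1/(1-x) = x^6 + x^5 + x^4 + x^3 + x^2 + x + 1 + O(x^7).
The coefficient of x^6 is 1.

Final answer: 1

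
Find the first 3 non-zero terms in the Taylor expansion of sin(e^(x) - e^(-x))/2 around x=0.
-23·x^5/120 - x^3/2 + x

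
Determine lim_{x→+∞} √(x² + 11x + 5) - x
This is an ∞ − ∞ indeterminate form.
Multiply and divide by the conjugate √(x²+11x + 5) + x; the x² terms cancel, leaving (11x + 5)/(√(x²+11x + 5)+x) → 11/2.
Limit = 11/2.

Final answer: 11/2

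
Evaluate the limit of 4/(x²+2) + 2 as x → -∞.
Evaluate the dominant behaviour as x → -∞; each term tends to a finite value or vanishes.
Limit = 2.

Final answer: 2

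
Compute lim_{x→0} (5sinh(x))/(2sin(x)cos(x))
Both numerator and denominator → 0 as x → 0; this is a 0/0 indeterminate form.
Expand each to leading order near x = 0: numerator ~ 5·x, denominator ~ 2·x.
The limit of the ratio is 5/2.

Final answer: 5/2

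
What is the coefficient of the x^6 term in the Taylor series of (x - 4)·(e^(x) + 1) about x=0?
Expand to order 6: (x - 4)·(e^(x) + 1) = x^6/360 + x^5/120 - x^3/6 - x^2 - 2·x - 8 + O(x^7).
The coefficient of x^6 is 1/360.

Final answer: 1/360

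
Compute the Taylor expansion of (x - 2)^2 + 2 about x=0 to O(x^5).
x^2 - 4·x + 6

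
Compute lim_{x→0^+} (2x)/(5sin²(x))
Both numerator and denominator → 0 as x → 0^+; this is a 0/0 indeterminate form.
Expand each to leading order near x = 0: numerator ~ 2·x, denominator ~ 5·x^2.
The limit of the ratio is ∞.

Final answer: ∞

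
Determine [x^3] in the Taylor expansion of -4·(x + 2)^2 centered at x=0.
Expand to order 3: -4·(x + 2)^2 = -4·x^2 - 16·x - 16 + O(x^4).
The coefficient of x^3 is 0.

Final answer: 0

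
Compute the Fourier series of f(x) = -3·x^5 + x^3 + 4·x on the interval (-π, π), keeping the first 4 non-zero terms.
(-724 - 6·π^4 + 122·π^2)·sin(x) + (-16·π^2 + 20 + 3·π^4)·sin(2·x) + (-2·π^4 - 20/27 + 46·π^2/9)·sin(3·x) + (-19·π^2/8 - 71/64 + 3·π^4/2)·sin(4·x)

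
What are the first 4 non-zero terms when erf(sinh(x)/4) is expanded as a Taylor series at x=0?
-641·x^7/(737280·√(π)) - 13·x^5/(15360·√(π)) + 7·x^3/(96·√(π)) + x/(2·√(π))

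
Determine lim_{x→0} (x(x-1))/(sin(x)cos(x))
Both numerator and denominator → 0 as x → 0; this is a 0/0 indeterminate form.
Expand each to leading order near x = 0: numerator ~ -x, denominator ~ x.
The limit of the ratio is -1.

Final answer: -1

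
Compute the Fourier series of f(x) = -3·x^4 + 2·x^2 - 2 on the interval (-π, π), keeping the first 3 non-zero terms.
(-152 + 24·π^2)·cos(x) + (11 - 6·π^2)·cos(2·x) - 3·π^4/5 - 2 + 2·π^2/3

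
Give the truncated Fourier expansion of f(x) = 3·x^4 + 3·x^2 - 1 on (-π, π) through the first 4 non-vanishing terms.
(132 - 24·π^2)·cos(x) + (-6 + 6·π^2)·cos(2·x) + (4/9 - 8·π^2/3)·cos(3·x) - 1 + π^2 + 3·π^4/5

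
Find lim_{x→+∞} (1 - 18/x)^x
As x → +∞: this is the defining limit (1 - 18/x)^x → e^(-18).
Limit = e^(-18).

Final answer: e^(-18)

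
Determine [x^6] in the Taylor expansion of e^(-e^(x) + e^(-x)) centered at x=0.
Expand to order 6: e^(-e^(x) + e^(-x)) = 28·x^6/45 - 19·x^5/20 + 4·x^4/3 - 5·x^3/3 + 2·x^2 - 2·x + 1 + O(x^7).
The coefficient of x^6 is 28/45.

Final answer: 28/45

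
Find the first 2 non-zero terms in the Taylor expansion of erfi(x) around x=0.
2·x^3/(3·√(π)) + 2·x/√(π)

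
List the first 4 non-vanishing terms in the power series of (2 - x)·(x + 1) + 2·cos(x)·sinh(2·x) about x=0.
2·x^3/3 - x^2 + 5·x + 2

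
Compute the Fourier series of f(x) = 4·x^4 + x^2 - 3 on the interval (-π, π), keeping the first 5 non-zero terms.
(188 - 32·π^2)·cos(x) + (-11 + 8·π^2)·cos(2·x) + (52/27 - 32·π^2/9)·cos(3·x) + (-1/2 + 2·π^2)·cos(4·x) - 3 + π^2/3 + 4·π^4/5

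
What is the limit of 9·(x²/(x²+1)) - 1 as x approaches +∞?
Evaluate the dominant behaviour as x → +∞; each term tends to a finite value or vanishes.
Limit = 8.

Final answer: 8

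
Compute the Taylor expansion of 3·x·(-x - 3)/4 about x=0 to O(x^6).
-3·x^2/4 - 9·x/4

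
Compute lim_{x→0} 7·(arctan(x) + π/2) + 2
Direct substitution at x = 0 gives 2 + 7·π/2.

Final answer: 2 + 7·π/2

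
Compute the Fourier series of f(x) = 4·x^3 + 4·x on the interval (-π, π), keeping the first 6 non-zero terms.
(-40 + 8·π^2)·sin(x) + (2 - 4·π^2)·sin(2·x) + (8/9 + 8·π^2/3)·sin(3·x) + (-2·π^2 - 5/4)·sin(4·x) + (152/125 + 8·π^2/5)·sin(5·x) + (-4·π^2/3 - 10/9)·sin(6·x)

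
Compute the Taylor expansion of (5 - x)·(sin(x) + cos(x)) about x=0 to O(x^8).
x^7/2520 - 11·x^6/720 + 3·x^4/8 - x^3/3 - 7·x^2/2 + 4·x + 5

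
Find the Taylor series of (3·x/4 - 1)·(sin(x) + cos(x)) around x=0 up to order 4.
-x^4/6 - 5·x^3/24 + 5·x^2/4 - x/4 - 1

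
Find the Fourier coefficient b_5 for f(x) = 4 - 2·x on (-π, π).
b_5 = (1/π) ∫_{-π}^{π} f(x)·sin(5x) dx.
Evaluate the integral (use parity and integration by parts as needed): b_5 = -4/5.

Final answer: -4/5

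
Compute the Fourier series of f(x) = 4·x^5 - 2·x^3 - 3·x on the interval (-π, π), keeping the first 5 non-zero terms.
(-164·π^2 + 8·π^4 + 978)·sin(x) + (-4·π^4 - 30 + 22·π^2)·sin(2·x) + (-196·π^2/27 + 230/81 + 8·π^4/3)·sin(3·x) + (-2·π^4 + 3/16 + 7·π^2/2)·sin(4·x) + (-52·π^2/25 - 438/625 + 8·π^4/5)·sin(5·x)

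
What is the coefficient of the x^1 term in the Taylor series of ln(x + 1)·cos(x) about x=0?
Expand to order 1: ln(x + 1)·cos(x) = x + O(x^2).
The coefficient of x^1 is 1.

Final answer: 1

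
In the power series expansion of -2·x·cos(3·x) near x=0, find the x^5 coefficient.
Expand to order 5: -2·x·cos(3·x) = -27·x^5/4 + 9·x^3 - 2·x + O(x^6).
The coefficient of x^5 is -27/4.

Final answer: -27/4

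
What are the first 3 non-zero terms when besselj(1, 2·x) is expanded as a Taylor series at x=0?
x^5/12 - x^3/2 + x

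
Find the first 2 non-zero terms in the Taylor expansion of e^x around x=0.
x + 1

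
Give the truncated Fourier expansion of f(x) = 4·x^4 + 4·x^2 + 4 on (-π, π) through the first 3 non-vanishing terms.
(176 - 32·π^2)·cos(x) + (-8 + 8·π^2)·cos(2·x) + 4 + 4·π^2/3 + 4·π^4/5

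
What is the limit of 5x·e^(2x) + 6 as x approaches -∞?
The product is a 0·∞ indeterminate form at x → -∞.
Rewrite the product as 5x / e^(-2x) (an ∞/∞ form) and apply L'Hôpital, or use the standard hierarchy e^(2|x|) ≫ |x| as x → -∞.
The indeterminate product → 0, so the limit = 6.

Final answer: 6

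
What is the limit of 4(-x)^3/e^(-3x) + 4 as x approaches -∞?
The quotient is an ∞/∞ indeterminate form as x → -∞.
Compare growth rates of the dominant terms (exponentials ≫ polynomials ≫ logarithms), or apply L'Hôpital's rule; the quotient → 0.
Adding the constant: 0 + 4 = 4. Limit = 4.

Final answer: 4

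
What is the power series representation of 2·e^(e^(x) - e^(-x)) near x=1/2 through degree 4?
2·e^(-e^(-1/2))·e^(e^(1/2)) + (2·e^(e^(1/2)) + 2·e·e^(e^(1/2)))·e^(-1/2)·e^(-e^(-1/2))·(x - 1/2) + (-e·e^(e^(1/2)) + e^(1/2)·e^(e^(1/2)) + e^(2)·e^(e^(1/2)) + 2·e^(3/2)·e^(e^(1/2)) + e^(5/2)·e^(e^(1/2)))·e^(-3/2)·e^(-e^(-1/2))·(x - 1/2)^2 + (-3·e^(2)·e^(e^(1/2)) + e^(3/2)·e^(e^(1/2)) + 4·e^(5/2)·e^(e^(1/2)) + e^(9/2)·e^(e^(1/2)) + 4·e^(7/2)·e^(e^(1/2)) + 3·e^(4)·e^(e^(1/2)))·e^(-3)·e^(-e^(-1/2))·(x - 1/2)^3/3 + (-7·e^(9/2)·e^(e^(1/2)) - 6·e^(7/2)·e^(e^(1/2)) + e^(3)·e^(e^(1/2)) + 11·e^(4)·e^(e^(1/2)) + e^(7)·e^(e^(1/2)) + 8·e^(5)·e^(e^(1/2)) + 7·e^(11/2)·e^(e^(1/2)) + 6·e^(13/2)·e^(e^(1/2)) + 11·e^(6)·e^(e^(1/2)))·e^(-5)·e^(-e^(-1/2))·(x - 1/2)^4/12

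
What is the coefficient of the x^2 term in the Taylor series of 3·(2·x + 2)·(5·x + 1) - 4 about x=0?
Expand to order 2: 3·(2·x + 2)·(5·x + 1) - 4 = 30·x^2 + 36·x + 2 + O(x^3).
The coefficient of x^2 is 30.

Final answer: 30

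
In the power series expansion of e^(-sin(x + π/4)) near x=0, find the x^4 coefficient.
Expand to order 4: e^(-sin(x + π/4)) = x^4·(-e^(-√(2)/2)/96 + √(2)·e^(-√(2)/2)/24) + x^3·(-e^(-√(2)/2)/4 + √(2)·e^(-√(2)/2)/24) + x^2·(e^(-√(2)/2)/4 + √(2)·e^(-√(2)/2)/4) - √(2)·x·e^(-√(2)/2)/2 + e^(-√(2)/2) + O(x^5).
The coefficient of x^4 is -e^(-√(2)/2)/96 + √(2)·e^(-√(2)/2)/24.

Final answer: -e^(-√(2)/2)/96 + √(2)·e^(-√(2)/2)/24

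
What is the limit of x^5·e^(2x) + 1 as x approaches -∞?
The product is a 0·∞ indeterminate form at x → -∞.
Rewrite the product as x^5 / e^(-2x) (an ∞/∞ form) and apply L'Hôpital, or use the standard hierarchy e^(2|x|) ≫ |x^5| as x → -∞.
The indeterminate product → 0, so the limit = 1.

Final answer: 1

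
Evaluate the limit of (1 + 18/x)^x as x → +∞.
As x → +∞: this is the defining limit (1 + 18/x)^x → e^18.
Limit = e^(18).

Final answer: e^(18)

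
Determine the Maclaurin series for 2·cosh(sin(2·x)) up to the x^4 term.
-4·x^4 + 4·x^2 + 2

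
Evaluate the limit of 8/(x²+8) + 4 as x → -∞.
Evaluate the dominant behaviour as x → -∞; each term tends to a finite value or vanishes.
Limit = 4.

Final answer: 4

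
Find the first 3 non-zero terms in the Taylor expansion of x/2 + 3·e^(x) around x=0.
3·x^2/2 + 7·x/2 + 3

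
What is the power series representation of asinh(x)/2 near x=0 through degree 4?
-x^3/12 + x/2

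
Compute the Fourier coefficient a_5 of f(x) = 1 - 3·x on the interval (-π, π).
a_5 = (1/π) ∫_{-π}^{π} f(x)·cos(5x) dx.
Evaluate the integral (use parity and integration by parts as needed): a_5 = 0.

Final answer: 0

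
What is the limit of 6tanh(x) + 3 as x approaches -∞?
Evaluate the dominant behaviour as x → -∞; each term tends to a finite value or vanishes.
Limit = -3.

Final answer: -3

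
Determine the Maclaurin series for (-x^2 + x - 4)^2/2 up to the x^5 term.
x^4/2 - x^3 + 9·x^2/2 - 4·x + 8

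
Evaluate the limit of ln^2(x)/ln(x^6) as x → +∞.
This is an ∞/∞ indeterminate form as x → +∞.
Write ln(x^6) = 6·ln(x), reducing the quotient to ln(x)/6 → ∞.
Limit = ∞.

Final answer: ∞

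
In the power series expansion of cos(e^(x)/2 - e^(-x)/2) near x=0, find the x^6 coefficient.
1/240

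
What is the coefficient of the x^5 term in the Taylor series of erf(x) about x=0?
Expand to order 5: erf(x) = x^5/(5·√(π)) - 2·x^3/(3·√(π)) + 2·x/√(π) + O(x^6).
The coefficient of x^5 is 1/(5·√(π)).

Final answer: 1/(5·√(π))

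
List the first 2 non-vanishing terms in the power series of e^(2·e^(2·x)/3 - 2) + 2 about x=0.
4·x·e^(-4/3)/3 + e^(-4/3) + 2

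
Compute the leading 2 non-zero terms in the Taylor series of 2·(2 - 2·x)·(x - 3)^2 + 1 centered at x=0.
37 - 60·x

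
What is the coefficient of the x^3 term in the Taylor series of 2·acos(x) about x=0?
Expand to order 3: 2·acos(x) = -x^3/3 - 2·x + π + O(x^4).
The coefficient of x^3 is -1/3.

Final answer: -1/3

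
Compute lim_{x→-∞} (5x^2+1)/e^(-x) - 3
The quotient is an ∞/∞ indeterminate form as x → -∞.
Compare growth rates of the dominant terms (exponentials ≫ polynomials ≫ logarithms), or apply L'Hôpital's rule; the quotient → 0.
Adding the constant: 0 - 3 = -3. Limit = -3.

Final answer: -3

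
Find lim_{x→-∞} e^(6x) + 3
Evaluate the dominant behaviour as x → -∞; each term tends to a finite value or vanishes.
Limit = 3.

Final answer: 3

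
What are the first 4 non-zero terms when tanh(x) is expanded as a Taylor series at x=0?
-17·x^7/315 + 2·x^5/15 - x^3/3 + x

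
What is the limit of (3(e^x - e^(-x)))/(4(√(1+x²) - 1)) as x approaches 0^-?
Both numerator and denominator → 0 as x → 0^-; this is a 0/0 indeterminate form.
Expand each to leading order near x = 0: numerator ~ 6·x, denominator ~ 2·x^2.
The limit of the ratio is -∞.

Final answer: -∞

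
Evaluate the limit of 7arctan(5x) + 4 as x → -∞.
Evaluate the dominant behaviour as x → -∞; each term tends to a finite value or vanishes.
Limit = 4 - 7·π/2.

Final answer: 4 - 7·π/2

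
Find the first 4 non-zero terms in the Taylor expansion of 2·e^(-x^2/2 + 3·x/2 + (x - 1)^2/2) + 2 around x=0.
x^3·e^(1/2)/24 + x^2·e^(1/2)/4 + x·e^(1/2) + 2 + 2·e^(1/2)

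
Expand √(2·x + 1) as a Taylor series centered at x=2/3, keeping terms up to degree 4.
√(21)/3 + √(21)·(x - 2/3)/7 - 3·√(21)·(x - 2/3)^2/98 + 9·√(21)·(x - 2/3)^3/686 - 135·√(21)·(x - 2/3)^4/19208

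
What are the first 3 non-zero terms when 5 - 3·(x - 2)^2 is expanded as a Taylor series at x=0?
-3·x^2 + 12·x - 7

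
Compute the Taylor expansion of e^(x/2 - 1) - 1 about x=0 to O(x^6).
x^5·e^(-1)/3840 + x^4·e^(-1)/384 + x^3·e^(-1)/48 + x^2·e^(-1)/8 + x·e^(-1)/2 - 1 + e^(-1)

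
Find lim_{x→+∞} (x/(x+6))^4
As x → +∞: x/(x+6) = 1/(1 + 6/x) → 1, and the 4th power of a limit-1 base also → 1.
Limit = 1.

Final answer: 1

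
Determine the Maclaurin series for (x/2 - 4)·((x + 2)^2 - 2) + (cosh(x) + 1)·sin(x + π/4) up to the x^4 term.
-√(2)·x^4/16 + x^3·(√(2)/12 + 1/2) + x^2·(-2 - √(2)/4) + x·(-15 + √(2)) - 8 + √(2)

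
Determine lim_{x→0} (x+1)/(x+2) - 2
Direct substitution at x = 0 gives -3/2.

Final answer: -3/2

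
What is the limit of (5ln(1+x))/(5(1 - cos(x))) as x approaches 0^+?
Both numerator and denominator → 0 as x → 0^+; this is a 0/0 indeterminate form.
Expand each to leading order near x = 0: numerator ~ 5·x, denominator ~ 5·x^2/2.
The limit of the ratio is ∞.

Final answer: ∞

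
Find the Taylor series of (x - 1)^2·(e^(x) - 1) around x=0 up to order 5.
11·x^5/120 + 5·x^4/24 + x^3/6 - 3·x^2/2 + x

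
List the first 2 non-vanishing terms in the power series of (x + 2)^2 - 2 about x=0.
4·x + 2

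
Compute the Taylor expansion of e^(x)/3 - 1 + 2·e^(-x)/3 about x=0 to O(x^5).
x^4/24 - x^3/18 + x^2/2 - x/3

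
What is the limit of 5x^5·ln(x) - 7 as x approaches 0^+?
The product is a 0·∞ indeterminate form at x → 0⁺.
Rewrite the product as 5·ln(x) / x^(-5) and apply L'Hôpital, or use the standard hierarchy x^(-5) ≫ |ln x| as x → 0⁺.
The indeterminate product → 0, so the limit = -7.

Final answer: -7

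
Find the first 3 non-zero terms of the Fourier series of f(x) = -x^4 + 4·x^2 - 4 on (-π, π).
(-64 + 8·π^2)·cos(x) + (7 - 2·π^2)·cos(2·x) - π^4/5 - 4 + 4·π^2/3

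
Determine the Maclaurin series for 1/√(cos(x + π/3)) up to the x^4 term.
1369·√(2)·x^4/384 + 59·√(6)·x^3/48 + 11·√(2)·x^2/8 + √(6)·x/2 + √(2)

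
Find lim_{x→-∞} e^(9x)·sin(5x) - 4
Evaluate the dominant behaviour as x → -∞; each term tends to a finite value or vanishes.
Limit = -4.

Final answer: -4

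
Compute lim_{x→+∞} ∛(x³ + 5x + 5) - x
This is an ∞ − ∞ indeterminate form.
Multiply by (A² + AB + B²)/(A² + AB + B²) where A = ∛(x³+5x + 5), B = x to use A³ − B³ = (A−B)(A²+AB+B²); the x³ terms cancel, leaving (5x + 5)/(A²+AB+B²) with denominator ~ 3x², so the limit is 0.
Limit = 0.

Final answer: 0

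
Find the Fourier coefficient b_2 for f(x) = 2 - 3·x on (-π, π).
b_2 = (1/π) ∫_{-π}^{π} f(x)·sin(2x) dx.
Evaluate the integral (use parity and integration by parts as needed): b_2 = 3.

Final answer: 3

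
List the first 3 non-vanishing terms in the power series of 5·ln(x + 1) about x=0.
5·x^3/3 - 5·x^2/2 + 5·x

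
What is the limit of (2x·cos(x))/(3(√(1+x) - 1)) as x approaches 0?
Both numerator and denominator → 0 as x → 0; this is a 0/0 indeterminate form.
Expand each to leading order near x = 0: numerator ~ 2·x, denominator ~ 3·x/2.
The limit of the ratio is 4/3.

Final answer: 4/3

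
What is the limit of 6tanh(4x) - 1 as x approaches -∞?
Evaluate the dominant behaviour as x → -∞; each term tends to a finite value or vanishes.
Limit = -7.

Final answer: -7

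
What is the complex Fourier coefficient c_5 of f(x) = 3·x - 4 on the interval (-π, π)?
Compute the real Fourier coefficients first: a_5 = 0, b_5 = 6/5.
Then c_5 = (a_5 − i·b_5)/2 = -3·i/5.

Final answer: -3·i/5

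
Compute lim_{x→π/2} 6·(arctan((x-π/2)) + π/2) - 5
Direct substitution at x = π/2 gives -5 + 3·π.

Final answer: -5 + 3·π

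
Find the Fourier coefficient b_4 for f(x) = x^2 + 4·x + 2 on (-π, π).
b_4 = (1/π) ∫_{-π}^{π} f(x)·sin(4x) dx.
Evaluate the integral (use parity and integration by parts as needed): b_4 = -2.

Final answer: -2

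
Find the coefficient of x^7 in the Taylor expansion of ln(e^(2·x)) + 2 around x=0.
Expand to order 7: ln(e^(2·x)) + 2 = 2·x + 2 + O(x^8).
The coefficient of x^7 is 0.

Final answer: 0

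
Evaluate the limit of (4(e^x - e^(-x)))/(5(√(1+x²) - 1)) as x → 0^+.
Both numerator and denominator → 0 as x → 0^+; this is a 0/0 indeterminate form.
Expand each to leading order near x = 0: numerator ~ 8·x, denominator ~ 5·x^2/2.
The limit of the ratio is ∞.

Final answer: ∞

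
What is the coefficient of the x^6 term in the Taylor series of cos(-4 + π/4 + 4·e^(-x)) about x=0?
Expand to order 6: cos(-4 + π/4 + 4·e^(-x)) = 611·√(2)·x^6/360 - 241·√(2)·x^5/20 + 131·√(2)·x^4/12 - √(2)·x^3 - 5·√(2)·x^2 + 2·√(2)·x + √(2)/2 + O(x^7).
The coefficient of x^6 is 611·√(2)/360.

Final answer: 611·√(2)/360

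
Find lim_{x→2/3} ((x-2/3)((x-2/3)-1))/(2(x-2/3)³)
Both numerator and denominator → 0 as x → 2/3; this is a 0/0 indeterminate form.
Expand each to leading order near x = 2/3: numerator ~ -(x - 2/3), denominator ~ 2·(x - 2/3)^3.
The limit of the ratio is -∞.

Final answer: -∞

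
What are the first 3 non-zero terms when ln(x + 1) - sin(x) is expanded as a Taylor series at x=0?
-x^4/4 + x^3/2 - x^2/2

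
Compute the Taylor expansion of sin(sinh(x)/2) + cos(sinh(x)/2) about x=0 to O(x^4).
x^3/16 - x^2/8 + x/2 + 1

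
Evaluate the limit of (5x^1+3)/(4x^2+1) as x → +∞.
This is an ∞/∞ indeterminate form as x → +∞.
Divide numerator and denominator by x^2 and let the lower-order terms vanish; the numerator's degree 1 is below the denominator's degree 2, so the quotient → 0.
Limit = 0.

Final answer: 0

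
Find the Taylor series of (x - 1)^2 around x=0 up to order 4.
x^2 - 2·x + 1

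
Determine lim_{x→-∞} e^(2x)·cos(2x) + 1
Evaluate the dominant behaviour as x → -∞; each term tends to a finite value or vanishes.
Limit = 1.

Final answer: 1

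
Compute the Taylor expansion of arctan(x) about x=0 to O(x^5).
-x^3/3 + x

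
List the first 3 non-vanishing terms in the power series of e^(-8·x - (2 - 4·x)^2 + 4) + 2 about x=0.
16·x^2 + 8·x + 3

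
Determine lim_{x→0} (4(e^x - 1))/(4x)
Both numerator and denominator → 0 as x → 0; this is a 0/0 indeterminate form.
Expand each to leading order near x = 0: numerator ~ 4·x, denominator ~ 4·x.
The limit of the ratio is 1.

Final answer: 1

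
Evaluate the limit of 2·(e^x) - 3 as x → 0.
Direct substitution at x = 0 gives -1.

Final answer: -1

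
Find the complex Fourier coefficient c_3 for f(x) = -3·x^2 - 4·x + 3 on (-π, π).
Compute the real Fourier coefficients first: a_3 = 4/3, b_3 = -8/3.
Then c_3 = (a_3 − i·b_3)/2 = 2/3 + 4·i/3.

Final answer: 2/3 + 4·i/3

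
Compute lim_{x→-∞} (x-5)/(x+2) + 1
Evaluate the dominant behaviour as x → -∞; each term tends to a finite value or vanishes.
Limit = 2.

Final answer: 2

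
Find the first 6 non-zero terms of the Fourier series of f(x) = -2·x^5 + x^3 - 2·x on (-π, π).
(-496 - 4·π^4 + 82·π^2)·sin(x) + (-11·π^2 + 37/2 + 2·π^4)·sin(2·x) + (-4·π^4/3 - 304/81 + 98·π^2/27)·sin(3·x) + (-7·π^2/4 + 53/32 + π^4)·sin(4·x) + (-4·π^4/5 - 656/625 + 26·π^2/25)·sin(5·x) + (-19·π^2/27 + 127/162 + 2·π^4/3)·sin(6·x)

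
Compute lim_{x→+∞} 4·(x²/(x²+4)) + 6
Evaluate the dominant behaviour as x → +∞; each term tends to a finite value or vanishes.
Limit = 10.

Final answer: 10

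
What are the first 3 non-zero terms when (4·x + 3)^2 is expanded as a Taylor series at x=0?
16·x^2 + 24·x + 9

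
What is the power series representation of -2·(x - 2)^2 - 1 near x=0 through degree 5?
-2·x^2 + 8·x - 9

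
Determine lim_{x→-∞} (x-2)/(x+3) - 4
Evaluate the dominant behaviour as x → -∞; each term tends to a finite value or vanishes.
Limit = -3.

Final answer: -3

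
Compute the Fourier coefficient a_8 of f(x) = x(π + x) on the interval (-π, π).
a_8 = (1/π) ∫_{-π}^{π} f(x)·cos(8x) dx.
Evaluate the integral (use parity and integration by parts as needed): a_8 = 1/16.

Final answer: 1/16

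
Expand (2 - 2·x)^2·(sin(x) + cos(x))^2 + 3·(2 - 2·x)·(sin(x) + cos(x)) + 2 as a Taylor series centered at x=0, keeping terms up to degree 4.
143·x^4/12 + 14·x^3/3 - 21·x^2 + 12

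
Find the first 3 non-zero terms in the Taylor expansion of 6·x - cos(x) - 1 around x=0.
x^2/2 + 6·x - 2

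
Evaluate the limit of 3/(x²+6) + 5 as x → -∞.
Evaluate the dominant behaviour as x → -∞; each term tends to a finite value or vanishes.
Limit = 5.

Final answer: 5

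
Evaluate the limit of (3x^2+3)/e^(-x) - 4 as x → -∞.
The quotient is an ∞/∞ indeterminate form as x → -∞.
Compare growth rates of the dominant terms (exponentials ≫ polynomials ≫ logarithms), or apply L'Hôpital's rule; the quotient → 0.
Adding the constant: 0 - 4 = -4. Limit = -4.

Final answer: -4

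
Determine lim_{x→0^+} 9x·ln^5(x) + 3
The product is a 0·∞ indeterminate form at x → 0⁺.
Rewrite the product as 9·ln^5(x) / x^(-1) and apply L'Hôpital, or use the standard hierarchy x^(-1) ≫ |ln x|^5 as x → 0⁺.
The indeterminate product → 0, so the limit = 3.

Final answer: 3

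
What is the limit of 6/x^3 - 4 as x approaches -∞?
Evaluate the dominant behaviour as x → -∞; each term tends to a finite value or vanishes.
Limit = -4.

Final answer: -4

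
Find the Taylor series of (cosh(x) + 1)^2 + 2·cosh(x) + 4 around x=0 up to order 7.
x^6/20 + x^4/2 + 3·x^2 + 10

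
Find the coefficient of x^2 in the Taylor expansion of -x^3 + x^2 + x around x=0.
Expand to order 2: -x^3 + x^2 + x = x^2 + x + O(x^3).
The coefficient of x^2 is 1.

Final answer: 1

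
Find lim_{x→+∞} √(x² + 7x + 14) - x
This is an ∞ − ∞ indeterminate form.
Multiply and divide by the conjugate √(x²+7x + 14) + x; the x² terms cancel, leaving (7x + 14)/(√(x²+7x + 14)+x) → 7/2.
Limit = 7/2.

Final answer: 7/2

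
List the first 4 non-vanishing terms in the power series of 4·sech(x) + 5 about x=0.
-61·x^6/180 + 5·x^4/6 - 2·x^2 + 9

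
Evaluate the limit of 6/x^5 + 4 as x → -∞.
Evaluate the dominant behaviour as x → -∞; each term tends to a finite value or vanishes.
Limit = 4.

Final answer: 4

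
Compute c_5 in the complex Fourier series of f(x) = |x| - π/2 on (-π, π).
Compute the real Fourier coefficients first: a_5 = -4/(25·π), b_5 = 0.
Then c_5 = (a_5 − i·b_5)/2 = -2/(25·π).

Final answer: -2/(25·π)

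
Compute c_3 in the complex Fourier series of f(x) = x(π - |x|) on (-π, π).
Compute the real Fourier coefficients first: a_3 = 0, b_3 = 8/(27·π).
Then c_3 = (a_3 − i·b_3)/2 = -4·i/(27·π).

Final answer: -4·i/(27·π)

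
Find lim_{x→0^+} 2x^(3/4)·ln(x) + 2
The product is a 0·∞ indeterminate form at x → 0⁺.
Rewrite the product as 2·ln(x) / x^(-3/4) and apply L'Hôpital, or use the standard hierarchy x^(-3/4) ≫ |ln x| as x → 0⁺.
The indeterminate product → 0, so the limit = 2.

Final answer: 2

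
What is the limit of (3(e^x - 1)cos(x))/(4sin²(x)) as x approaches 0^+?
Both numerator and denominator → 0 as x → 0^+; this is a 0/0 indeterminate form.
Expand each to leading order near x = 0: numerator ~ 3·x, denominator ~ 4·x^2.
The limit of the ratio is ∞.

Final answer: ∞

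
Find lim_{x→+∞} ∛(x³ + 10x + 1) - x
This is an ∞ − ∞ indeterminate form.
Multiply by (A² + AB + B²)/(A² + AB + B²) where A = ∛(x³+10x + 1), B = x to use A³ − B³ = (A−B)(A²+AB+B²); the x³ terms cancel, leaving (10x + 1)/(A²+AB+B²) with denominator ~ 3x², so the limit is 0.
Limit = 0.

Final answer: 0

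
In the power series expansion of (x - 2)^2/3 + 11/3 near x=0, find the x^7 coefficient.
Expand to order 7: (x - 2)^2/3 + 11/3 = x^2/3 - 4·x/3 + 5 + O(x^8).
The coefficient of x^7 is 0.

Final answer: 0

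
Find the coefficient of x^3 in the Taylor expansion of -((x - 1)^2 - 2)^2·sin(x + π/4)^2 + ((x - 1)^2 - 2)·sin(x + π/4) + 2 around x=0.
Expand to order 3: -((x - 1)^2 - 2)^2·sin(x + π/4)^2 + ((x - 1)^2 - 2)·sin(x + π/4) + 2 = x^3·(2/3 + 13·√(2)/12) + x^2·(-5 - √(2)/4) + x·(-3 - 3·√(2)/2) - √(2)/2 + 3/2 + O(x^4).
The coefficient of x^3 is 2/3 + 13·√(2)/12.

Final answer: 2/3 + 13·√(2)/12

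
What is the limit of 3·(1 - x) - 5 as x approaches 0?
Direct substitution at x = 0 gives -2.

Final answer: -2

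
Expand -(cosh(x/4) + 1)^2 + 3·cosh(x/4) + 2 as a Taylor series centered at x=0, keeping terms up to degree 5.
-7·x^4/6144 - x^2/32 + 1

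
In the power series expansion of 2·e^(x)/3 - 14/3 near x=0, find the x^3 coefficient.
Expand to order 3: 2·e^(x)/3 - 14/3 = x^3/9 + x^2/3 + 2·x/3 - 4 + O(x^4).
The coefficient of x^3 is 1/9.

Final answer: 1/9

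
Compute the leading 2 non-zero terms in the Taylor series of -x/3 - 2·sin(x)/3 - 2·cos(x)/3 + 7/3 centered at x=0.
5/3 - x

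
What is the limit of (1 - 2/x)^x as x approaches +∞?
As x → +∞: this is the defining limit (1 - 2/x)^x → e^(-2).
Limit = e^(-2).

Final answer: e^(-2)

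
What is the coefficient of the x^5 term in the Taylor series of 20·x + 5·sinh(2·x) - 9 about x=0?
Expand to order 5: 20·x + 5·sinh(2·x) - 9 = 4·x^5/3 + 20·x^3/3 + 30·x - 9 + O(x^6).
The coefficient of x^5 is 4/3.

Final answer: 4/3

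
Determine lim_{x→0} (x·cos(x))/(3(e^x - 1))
Both numerator and denominator → 0 as x → 0; this is a 0/0 indeterminate form.
Expand each to leading order near x = 0: numerator ~ x, denominator ~ 3·x.
The limit of the ratio is 1/3.

Final answer: 1/3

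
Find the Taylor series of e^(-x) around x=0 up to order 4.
x^4/24 - x^3/6 + x^2/2 - x + 1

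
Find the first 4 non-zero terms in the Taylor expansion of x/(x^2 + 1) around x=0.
-x^7 + x^5 - x^3 + x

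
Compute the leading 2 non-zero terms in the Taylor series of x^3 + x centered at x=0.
x^3 + x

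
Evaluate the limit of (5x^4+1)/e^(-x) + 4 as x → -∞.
The quotient is an ∞/∞ indeterminate form as x → -∞.
Compare growth rates of the dominant terms (exponentials ≫ polynomials ≫ logarithms), or apply L'Hôpital's rule; the quotient → 0.
Adding the constant: 0 + 4 = 4. Limit = 4.

Final answer: 4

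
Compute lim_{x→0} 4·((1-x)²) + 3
Direct substitution at x = 0 gives 7.

Final answer: 7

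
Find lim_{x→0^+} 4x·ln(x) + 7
The product is a 0·∞ indeterminate form at x → 0⁺.
Rewrite the product as 4·ln(x) / x^(-1) and apply L'Hôpital, or use the standard hierarchy x^(-1) ≫ |ln x| as x → 0⁺.
The indeterminate product → 0, so the limit = 7.

Final answer: 7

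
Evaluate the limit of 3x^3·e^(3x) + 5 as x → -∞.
The product is a 0·∞ indeterminate form at x → -∞.
Rewrite the product as 3x^3 / e^(-3x) (an ∞/∞ form) and apply L'Hôpital, or use the standard hierarchy e^(3|x|) ≫ |x^3| as x → -∞.
The indeterminate product → 0, so the limit = 5.

Final answer: 5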